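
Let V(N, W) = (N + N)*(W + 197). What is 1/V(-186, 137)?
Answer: -1/124248 ≈ -8.0484e-6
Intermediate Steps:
V(N, W) = 2*N*(197 + W) (V(N, W) = (2*N)*(197 + W) = 2*N*(197 + W))
1/V(-186, 137) = 1/(2*(-186)*(197 + 137)) = 1/(2*(-186)*334) = 1/(-124248) = -1/124248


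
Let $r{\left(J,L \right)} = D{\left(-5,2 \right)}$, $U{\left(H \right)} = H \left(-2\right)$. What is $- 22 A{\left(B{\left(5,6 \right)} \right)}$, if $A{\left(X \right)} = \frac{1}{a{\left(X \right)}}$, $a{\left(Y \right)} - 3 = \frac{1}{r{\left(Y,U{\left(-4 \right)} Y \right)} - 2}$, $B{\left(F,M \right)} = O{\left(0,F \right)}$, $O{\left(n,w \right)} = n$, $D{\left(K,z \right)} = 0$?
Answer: $- \frac{44}{5} \approx -8.8$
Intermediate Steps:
$U{\left(H \right)} = - 2 H$
$B{\left(F,M \right)} = 0$
$r{\left(J,L \right)} = 0$
$a{\left(Y \right)} = \frac{5}{2}$ ($a{\left(Y \right)} = 3 + \frac{1}{0 - 2} = 3 + \frac{1}{-2} = 3 - \frac{1}{2} = \frac{5}{2}$)
$A{\left(X \right)} = \frac{2}{5}$ ($A{\left(X \right)} = \frac{1}{\frac{5}{2}} = \frac{2}{5}$)
$- 22 A{\left(B{\left(5,6 \right)} \right)} = \left(-22\right) \frac{2}{5} = - \frac{44}{5}$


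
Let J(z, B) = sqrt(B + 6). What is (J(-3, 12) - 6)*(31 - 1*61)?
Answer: 180 - 90*sqrt(2) ≈ 52.721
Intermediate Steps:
J(z, B) = sqrt(6 + B)
(J(-3, 12) - 6)*(31 - 1*61) = (sqrt(6 + 12) - 6)*(31 - 1*61) = (sqrt(18) - 6)*(31 - 61) = (3*sqrt(2) - 6)*(-30) = (-6 + 3*sqrt(2))*(-30) = 180 - 90*sqrt(2)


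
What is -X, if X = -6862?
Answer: 6862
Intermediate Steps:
-X = -1*(-6862) = 6862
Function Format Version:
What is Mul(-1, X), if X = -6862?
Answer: 6862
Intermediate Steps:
Mul(-1, X) = Mul(-1, -6862) = 6862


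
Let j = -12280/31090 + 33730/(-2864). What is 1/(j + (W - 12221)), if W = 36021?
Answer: 4452088/105905502619 ≈ 4.2038e-5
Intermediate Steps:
j = -54191781/4452088 (j = -12280*1/31090 + 33730*(-1/2864) = -1228/3109 - 16865/1432 = -54191781/4452088 ≈ -12.172)
1/(j + (W - 12221)) = 1/(-54191781/4452088 + (36021 - 12221)) = 1/(-54191781/4452088 + 23800) = 1/(105905502619/4452088) = 4452088/105905502619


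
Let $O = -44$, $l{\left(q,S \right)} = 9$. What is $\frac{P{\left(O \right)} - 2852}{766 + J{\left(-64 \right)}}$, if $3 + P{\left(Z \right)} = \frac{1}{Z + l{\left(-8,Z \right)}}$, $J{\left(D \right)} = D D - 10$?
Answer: $- \frac{49963}{84910} \approx -0.58842$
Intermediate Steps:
$J{\left(D \right)} = -10 + D^{2}$ ($J{\left(D \right)} = D^{2} - 10 = -10 + D^{2}$)
$P{\left(Z \right)} = -3 + \frac{1}{9 + Z}$ ($P{\left(Z \right)} = -3 + \frac{1}{Z + 9} = -3 + \frac{1}{9 + Z}$)
$\frac{P{\left(O \right)} - 2852}{766 + J{\left(-64 \right)}} = \frac{\frac{-26 - -132}{9 - 44} - 2852}{766 - \left(10 - \left(-64\right)^{2}\right)} = \frac{\frac{-26 + 132}{-35} - 2852}{766 + \left(-10 + 4096\right)} = \frac{\left(- \frac{1}{35}\right) 106 - 2852}{766 + 4086} = \frac{- \frac{106}{35} - 2852}{4852} = \left(- \frac{99926}{35}\right) \frac{1}{4852} = - \frac{49963}{84910}$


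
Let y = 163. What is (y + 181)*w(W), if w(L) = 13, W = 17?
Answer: 4472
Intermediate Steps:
(y + 181)*w(W) = (163 + 181)*13 = 344*13 = 4472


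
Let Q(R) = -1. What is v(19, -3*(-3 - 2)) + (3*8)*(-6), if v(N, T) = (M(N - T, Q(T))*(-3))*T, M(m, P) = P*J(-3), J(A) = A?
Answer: -279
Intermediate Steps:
M(m, P) = -3*P (M(m, P) = P*(-3) = -3*P)
v(N, T) = -9*T (v(N, T) = (-3*(-1)*(-3))*T = (3*(-3))*T = -9*T)
v(19, -3*(-3 - 2)) + (3*8)*(-6) = -(-27)*(-3 - 2) + (3*8)*(-6) = -(-27)*(-5) + 24*(-6) = -9*15 - 144 = -135 - 144 = -279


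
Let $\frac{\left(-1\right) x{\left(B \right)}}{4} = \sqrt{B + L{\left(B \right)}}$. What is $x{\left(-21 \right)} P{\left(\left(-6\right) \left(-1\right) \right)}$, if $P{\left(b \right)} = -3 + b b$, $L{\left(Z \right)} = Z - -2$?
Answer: $- 264 i \sqrt{10} \approx - 834.84 i$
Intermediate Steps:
$L{\left(Z \right)} = 2 + Z$ ($L{\left(Z \right)} = Z + 2 = 2 + Z$)
$x{\left(B \right)} = - 4 \sqrt{2 + 2 B}$ ($x{\left(B \right)} = - 4 \sqrt{B + \left(2 + B\right)} = - 4 \sqrt{2 + 2 B}$)
$P{\left(b \right)} = -3 + b^{2}$
$x{\left(-21 \right)} P{\left(\left(-6\right) \left(-1\right) \right)} = - 4 \sqrt{2 + 2 \left(-21\right)} \left(-3 + \left(\left(-6\right) \left(-1\right)\right)^{2}\right) = - 4 \sqrt{2 - 42} \left(-3 + 6^{2}\right) = - 4 \sqrt{-40} \left(-3 + 36\right) = - 4 \cdot 2 i \sqrt{10} \cdot 33 = - 8 i \sqrt{10} \cdot 33 = - 264 i \sqrt{10}$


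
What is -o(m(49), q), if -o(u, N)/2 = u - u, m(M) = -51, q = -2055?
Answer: 0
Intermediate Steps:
o(u, N) = 0 (o(u, N) = -2*(u - u) = -2*0 = 0)
-o(m(49), q) = -1*0 = 0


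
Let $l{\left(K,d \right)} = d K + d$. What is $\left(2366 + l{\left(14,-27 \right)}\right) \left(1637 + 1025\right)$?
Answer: $5220182$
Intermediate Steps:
$l{\left(K,d \right)} = d + K d$ ($l{\left(K,d \right)} = K d + d = d + K d$)
$\left(2366 + l{\left(14,-27 \right)}\right) \left(1637 + 1025\right) = \left(2366 - 27 \left(1 + 14\right)\right) \left(1637 + 1025\right) = \left(2366 - 405\right) 2662 = 1961 \cdot 2662 = 5220182$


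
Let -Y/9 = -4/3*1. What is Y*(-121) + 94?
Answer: -1358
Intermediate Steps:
Y = 12 (Y = -9*(-4/3) = 12)
Y*(-121) + 94 = 12*(-121) + 94 = -1452 + 94 = -1358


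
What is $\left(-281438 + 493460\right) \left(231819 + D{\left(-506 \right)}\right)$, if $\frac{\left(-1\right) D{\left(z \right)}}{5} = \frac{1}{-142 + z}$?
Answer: $\frac{1769426267543}{36} \approx 4.9151 \cdot 10^{10}$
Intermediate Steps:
$D{\left(z \right)} = - \frac{5}{-142 + z}$
$\left(-281438 + 493460\right) \left(231819 + D{\left(-506 \right)}\right) = \left(-281438 + 493460\right) \left(231819 - \frac{5}{-142 - 506}\right) = 212022 \left(231819 - \frac{5}{-648}\right) = 212022 \left(231819 - - \frac{5}{648}\right) = 212022 \left(231819 + \frac{5}{648}\right) = 212022 \cdot \frac{150218717}{648} = \frac{1769426267543}{36}$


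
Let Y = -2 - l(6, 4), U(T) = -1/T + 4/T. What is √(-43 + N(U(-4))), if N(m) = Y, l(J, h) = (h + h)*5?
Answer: I*√85 ≈ 9.2195*I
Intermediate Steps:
l(J, h) = 10*h (l(J, h) = (2*h)*5 = 10*h)
U(T) = 3/T
Y = -42 (Y = -2 - 10*4 = -2 - 1*40 = -2 - 40 = -42)
N(m) = -42
√(-43 + N(U(-4))) = √(-43 - 42) = √(-85) = I*√85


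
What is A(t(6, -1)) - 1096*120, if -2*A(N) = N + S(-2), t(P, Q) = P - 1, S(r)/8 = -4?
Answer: -263013/2 ≈ -1.3151e+5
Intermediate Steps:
S(r) = -32 (S(r) = 8*(-4) = -32)
t(P, Q) = -1 + P
A(N) = 16 - N/2 (A(N) = -(N - 32)/2 = -(-32 + N)/2 = 16 - N/2)
A(t(6, -1)) - 1096*120 = (16 - (-1 + 6)/2) - 1096*120 = (16 - ½*5) - 274*480 = (16 - 5/2) - 131520 = 27/2 - 131520 = -263013/2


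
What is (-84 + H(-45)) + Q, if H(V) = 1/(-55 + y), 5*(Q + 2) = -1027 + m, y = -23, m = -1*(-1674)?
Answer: 16921/390 ≈ 43.387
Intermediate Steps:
m = 1674
Q = 637/5 (Q = -2 + (-1027 + 1674)/5 = -2 + (1/5)*647 = -2 + 647/5 = 637/5 ≈ 127.40)
H(V) = -1/78 (H(V) = 1/(-55 - 23) = 1/(-78) = -1/78)
(-84 + H(-45)) + Q = (-84 - 1/78) + 637/5 = -6553/78 + 637/5 = 16921/390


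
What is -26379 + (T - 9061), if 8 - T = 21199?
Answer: -56631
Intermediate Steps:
T = -21191 (T = 8 - 1*21199 = 8 - 21199 = -21191)
-26379 + (T - 9061) = -26379 + (-21191 - 9061) = -26379 - 30252 = -56631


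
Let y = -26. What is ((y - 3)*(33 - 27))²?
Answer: 30276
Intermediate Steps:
((y - 3)*(33 - 27))² = ((-26 - 3)*(33 - 27))² = (-29*6)² = (-174)² = 30276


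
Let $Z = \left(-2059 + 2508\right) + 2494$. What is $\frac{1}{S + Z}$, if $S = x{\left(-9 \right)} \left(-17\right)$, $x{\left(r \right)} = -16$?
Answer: $\frac{1}{3215} \approx 0.00031104$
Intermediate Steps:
$S = 272$ ($S = \left(-16\right) \left(-17\right) = 272$)
$Z = 2943$ ($Z = 449 + 2494 = 2943$)
$\frac{1}{S + Z} = \frac{1}{272 + 2943} = \frac{1}{3215}$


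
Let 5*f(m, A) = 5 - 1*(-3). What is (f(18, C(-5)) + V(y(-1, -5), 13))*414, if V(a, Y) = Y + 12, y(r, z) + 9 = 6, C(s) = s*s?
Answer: 55062/5 ≈ 11012.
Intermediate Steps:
C(s) = s²
y(r, z) = -3 (y(r, z) = -9 + 6 = -3)
f(m, A) = 8/5 (f(m, A) = (5 - 1*(-3))/5 = (5 + 3)/5 = (⅕)*8 = 8/5)
V(a, Y) = 12 + Y
(f(18, C(-5)) + V(y(-1, -5), 13))*414 = (8/5 + (12 + 13))*414 = (8/5 + 25)*414 = (133/5)*414 = 55062/5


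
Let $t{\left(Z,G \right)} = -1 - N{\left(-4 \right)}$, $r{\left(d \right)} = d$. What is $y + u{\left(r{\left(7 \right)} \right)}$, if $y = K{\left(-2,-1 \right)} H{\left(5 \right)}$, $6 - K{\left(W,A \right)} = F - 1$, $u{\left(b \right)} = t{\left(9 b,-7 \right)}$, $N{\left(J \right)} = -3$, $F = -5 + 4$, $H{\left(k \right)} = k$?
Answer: $42$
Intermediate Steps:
$F = -1$
$t{\left(Z,G \right)} = 2$ ($t{\left(Z,G \right)} = -1 - -3 = -1 + 3 = 2$)
$u{\left(b \right)} = 2$
$K{\left(W,A \right)} = 8$ ($K{\left(W,A \right)} = 6 - \left(-1 - 1\right) = 6 - -2 = 6 + 2 = 8$)
$y = 40$ ($y = 8 \cdot 5 = 40$)
$y + u{\left(r{\left(7 \right)} \right)} = 40 + 2 = 42$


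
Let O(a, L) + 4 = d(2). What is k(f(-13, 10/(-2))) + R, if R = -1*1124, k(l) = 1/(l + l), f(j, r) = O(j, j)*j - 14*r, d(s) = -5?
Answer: -420375/374 ≈ -1124.0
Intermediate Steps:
O(a, L) = -9 (O(a, L) = -4 - 5 = -9)
f(j, r) = -14*r - 9*j (f(j, r) = -9*j - 14*r = -14*r - 9*j)
k(l) = 1/(2*l)
R = -1124
k(f(-13, 10/(-2))) + R = 1/(2*(-140/(-2) - 9*(-13))) - 1124 = 1/(2*(-140*(-1)/2 + 117)) - 1124 = 1/(2*(-14*(-5) + 117)) - 1124 = 1/(2*(70 + 117)) - 1124 = (½)/187 - 1124 = (½)*(1/187) - 1124 = 1/374 - 1124 = -420375/374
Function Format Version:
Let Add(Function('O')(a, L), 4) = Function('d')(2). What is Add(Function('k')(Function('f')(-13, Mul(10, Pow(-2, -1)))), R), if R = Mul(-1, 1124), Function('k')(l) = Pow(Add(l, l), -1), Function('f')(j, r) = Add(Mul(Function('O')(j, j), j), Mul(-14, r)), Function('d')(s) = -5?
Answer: Rational(-420375, 374) ≈ -1124.0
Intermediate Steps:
Function('O')(a, L) = -9 (Function('O')(a, L) = Add(-4, -5) = -9)
Function('f')(j, r) = Add(Mul(-14, r), Mul(-9, j)) (Function('f')(j, r) = Add(Mul(-9, j), Mul(-14, r)) = Add(Mul(-14, r), Mul(-9, j)))
Function('k')(l) = Mul(Rational(1, 2), Pow(l, -1)) (Function('k')(l) = Pow(Mul(2, l), -1) = Mul(Rational(1, 2), Pow(l, -1)))
R = -1124
Add(Function('k')(Function('f')(-13, Mul(10, Pow(-2, -1)))), R) = Add(Mul(Rational(1, 2), Pow(Add(Mul(-14, Mul(10, Pow(-2, -1))), Mul(-9, -13)), -1)), -1124) = Add(Mul(Rational(1, 2), Pow(Add(Mul(-14, Mul(10, Rational(-1, 2))), 117), -1)), -1124) = Add(Mul(Rational(1, 2), Pow(Add(Mul(-14, -5), 117), -1)), -1124) = Add(Mul(Rational(1, 2), Pow(Add(70, 117), -1)), -1124) = Add(Mul(Rational(1, 2), Pow(187, -1)), -1124) = Add(Mul(Rational(1, 2), Rational(1, 187)), -1124) = Add(Rational(1, 374), -1124) = Rational(-420375, 374)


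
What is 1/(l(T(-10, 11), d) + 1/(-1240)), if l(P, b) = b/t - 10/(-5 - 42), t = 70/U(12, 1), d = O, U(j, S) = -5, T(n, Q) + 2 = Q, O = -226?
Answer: 407960/6672111 ≈ 0.061144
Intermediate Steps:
T(n, Q) = -2 + Q
d = -226
t = -14 (t = 70/(-5) = 70*(-1/5) = -14)
l(P, b) = 10/47 - b/14 (l(P, b) = b/(-14) - 10/(-5 - 42) = b*(-1/14) - 10/(-47) = -b/14 - 10*(-1/47) = -b/14 + 10/47 = 10/47 - b/14)
1/(l(T(-10, 11), d) + 1/(-1240)) = 1/((10/47 - 1/14*(-226)) + 1/(-1240)) = 1/((10/47 + 113/7) - 1/1240) = 1/(5381/329 - 1/1240) = 1/(6672111/407960) = 407960/6672111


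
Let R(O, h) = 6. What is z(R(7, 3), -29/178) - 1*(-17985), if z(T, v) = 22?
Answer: 18007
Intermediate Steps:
z(R(7, 3), -29/178) - 1*(-17985) = 22 - 1*(-17985) = 22 + 17985 = 18007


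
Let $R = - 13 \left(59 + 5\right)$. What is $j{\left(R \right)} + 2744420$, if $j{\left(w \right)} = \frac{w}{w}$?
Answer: $2744421$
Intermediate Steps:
$R = -832$ ($R = \left(-13\right) 64 = -832$)
$j{\left(w \right)} = 1$
$j{\left(R \right)} + 2744420 = 1 + 2744420 = 2744421$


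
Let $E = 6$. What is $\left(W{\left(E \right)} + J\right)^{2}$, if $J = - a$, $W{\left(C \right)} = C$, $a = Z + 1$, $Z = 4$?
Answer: $1$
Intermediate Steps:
$a = 5$ ($a = 4 + 1 = 5$)
$J = -5$ ($J = \left(-1\right) 5 = -5$)
$\left(W{\left(E \right)} + J\right)^{2} = \left(6 - 5\right)^{2} = 1^{2} = 1$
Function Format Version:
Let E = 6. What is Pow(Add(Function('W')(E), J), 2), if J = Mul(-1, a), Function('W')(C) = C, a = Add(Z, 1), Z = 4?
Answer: 1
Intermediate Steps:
a = 5 (a = Add(4, 1) = 5)
J = -5 (J = Mul(-1, 5) = -5)
Pow(Add(Function('W')(E), J), 2) = Pow(Add(6, -5), 2) = Pow(1, 2) = 1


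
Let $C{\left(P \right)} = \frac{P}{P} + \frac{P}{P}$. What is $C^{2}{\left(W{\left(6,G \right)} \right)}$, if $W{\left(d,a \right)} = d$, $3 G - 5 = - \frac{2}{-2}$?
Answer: $4$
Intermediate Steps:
$G = 2$ ($G = \frac{5}{3} + \frac{\left(-2\right) \frac{1}{-2}}{3} = \frac{5}{3} + \frac{\left(-2\right) \left(- \frac{1}{2}\right)}{3} = \frac{5}{3} + \frac{1}{3} \cdot 1 = \frac{5}{3} + \frac{1}{3} = 2$)
$C{\left(P \right)} = 2$ ($C{\left(P \right)} = 1 + 1 = 2$)
$C^{2}{\left(W{\left(6,G \right)} \right)} = 2^{2} = 4$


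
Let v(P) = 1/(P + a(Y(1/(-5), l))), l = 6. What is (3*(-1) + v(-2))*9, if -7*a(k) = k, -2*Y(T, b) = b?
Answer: -360/11 ≈ -32.727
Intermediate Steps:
Y(T, b) = -b/2
a(k) = -k/7
v(P) = 1/(3/7 + P) (v(P) = 1/(P - (-1)*6/14) = 1/(P - ⅐*(-3)) = 1/(P + 3/7) = 1/(3/7 + P))
(3*(-1) + v(-2))*9 = (3*(-1) + 7/(3 + 7*(-2)))*9 = (-3 + 7/(3 - 14))*9 = (-3 + 7/(-11))*9 = (-3 + 7*(-1/11))*9 = (-3 - 7/11)*9 = -40/11*9 = -360/11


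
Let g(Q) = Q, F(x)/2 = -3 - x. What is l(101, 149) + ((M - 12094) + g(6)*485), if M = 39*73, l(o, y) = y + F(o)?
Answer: -6396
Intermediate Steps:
F(x) = -6 - 2*x (F(x) = 2*(-3 - x) = -6 - 2*x)
l(o, y) = -6 + y - 2*o (l(o, y) = y + (-6 - 2*o) = -6 + y - 2*o)
M = 2847
l(101, 149) + ((M - 12094) + g(6)*485) = (-6 + 149 - 2*101) + ((2847 - 12094) + 6*485) = (-6 + 149 - 202) + (-9247 + 2910) = -59 - 6337 = -6396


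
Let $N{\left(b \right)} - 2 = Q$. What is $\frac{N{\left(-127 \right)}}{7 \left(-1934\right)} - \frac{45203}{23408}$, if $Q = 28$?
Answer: $- \frac{43761461}{22635536} \approx -1.9333$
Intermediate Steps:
$N{\left(b \right)} = 30$ ($N{\left(b \right)} = 2 + 28 = 30$)
$\frac{N{\left(-127 \right)}}{7 \left(-1934\right)} - \frac{45203}{23408} = \frac{30}{7 \left(-1934\right)} - \frac{45203}{23408} = \frac{30}{-13538} - \frac{45203}{23408} = 30 \left(- \frac{1}{13538}\right) - \frac{45203}{23408} = - \frac{15}{6769} - \frac{45203}{23408} = - \frac{43761461}{22635536}$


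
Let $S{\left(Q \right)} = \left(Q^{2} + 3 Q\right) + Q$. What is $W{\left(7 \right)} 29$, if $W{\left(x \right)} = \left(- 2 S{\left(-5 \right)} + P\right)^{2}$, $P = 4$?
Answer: $1044$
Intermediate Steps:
$S{\left(Q \right)} = Q^{2} + 4 Q$
$W{\left(x \right)} = 36$ ($W{\left(x \right)} = \left(- 2 \left(- 5 \left(4 - 5\right)\right) + 4\right)^{2} = \left(- 2 \left(\left(-5\right) \left(-1\right)\right) + 4\right)^{2} = \left(\left(-2\right) 5 + 4\right)^{2} = \left(-10 + 4\right)^{2} = \left(-6\right)^{2} = 36$)
$W{\left(7 \right)} 29 = 36 \cdot 29 = 1044$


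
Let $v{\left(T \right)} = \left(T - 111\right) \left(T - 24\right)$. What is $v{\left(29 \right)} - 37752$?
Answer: $-38162$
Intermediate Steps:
$v{\left(T \right)} = \left(-111 + T\right) \left(-24 + T\right)$
$v{\left(29 \right)} - 37752 = \left(2664 + 29^{2} - 3915\right) - 37752 = \left(2664 + 841 - 3915\right) - 37752 = -410 - 37752 = -38162$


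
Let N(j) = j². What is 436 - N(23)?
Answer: -93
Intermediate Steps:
436 - N(23) = 436 - 1*23² = 436 - 1*529 = 436 - 529 = -93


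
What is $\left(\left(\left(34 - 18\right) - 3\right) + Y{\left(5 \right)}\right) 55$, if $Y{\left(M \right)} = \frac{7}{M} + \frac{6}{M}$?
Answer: $858$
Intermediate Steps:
$Y{\left(M \right)} = \frac{13}{M}$
$\left(\left(\left(34 - 18\right) - 3\right) + Y{\left(5 \right)}\right) 55 = \left(\left(\left(34 - 18\right) - 3\right) + \frac{13}{5}\right) 55 = \left(\left(16 - 3\right) + 13 \cdot \frac{1}{5}\right) 55 = \left(13 + \frac{13}{5}\right) 55 = \frac{78}{5} \cdot 55 = 858$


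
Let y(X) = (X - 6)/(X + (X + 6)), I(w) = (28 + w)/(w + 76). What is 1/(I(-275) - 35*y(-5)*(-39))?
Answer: 796/2988973 ≈ 0.00026631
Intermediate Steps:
I(w) = (28 + w)/(76 + w)
y(X) = (-6 + X)/(6 + 2*X) (y(X) = (-6 + X)/(X + (6 + X)) = (-6 + X)/(6 + 2*X))
1/(I(-275) - 35*y(-5)*(-39)) = 1/((28 - 275)/(76 - 275) - 35*(-6 - 5)/(2*(3 - 5))*(-39)) = 1/(-247/(-199) - 35*(-11)/(2*(-2))*(-39)) = 1/(-1/199*(-247) - 35*(-1)*(-11)/(2*2)*(-39)) = 1/(247/199 - 35*11/4*(-39)) = 1/(247/199 - 385/4*(-39)) = 1/(247/199 + 15015/4) = 1/(2988973/796) = 796/2988973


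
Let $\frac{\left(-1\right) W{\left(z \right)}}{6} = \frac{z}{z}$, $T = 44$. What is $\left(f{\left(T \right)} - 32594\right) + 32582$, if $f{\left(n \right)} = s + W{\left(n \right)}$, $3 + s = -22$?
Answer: $-43$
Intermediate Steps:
$s = -25$ ($s = -3 - 22 = -25$)
$W{\left(z \right)} = -6$ ($W{\left(z \right)} = - 6 \frac{z}{z} = \left(-6\right) 1 = -6$)
$f{\left(n \right)} = -31$ ($f{\left(n \right)} = -25 - 6 = -31$)
$\left(f{\left(T \right)} - 32594\right) + 32582 = \left(-31 - 32594\right) + 32582 = -32625 + 32582 = -43$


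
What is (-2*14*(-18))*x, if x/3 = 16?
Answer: 24192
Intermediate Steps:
x = 48 (x = 3*16 = 48)
(-2*14*(-18))*x = (-2*14*(-18))*48 = -28*(-18)*48 = 504*48 = 24192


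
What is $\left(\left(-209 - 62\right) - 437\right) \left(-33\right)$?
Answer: $23364$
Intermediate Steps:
$\left(\left(-209 - 62\right) - 437\right) \left(-33\right) = \left(-271 - 437\right) \left(-33\right) = \left(-708\right) \left(-33\right) = 23364$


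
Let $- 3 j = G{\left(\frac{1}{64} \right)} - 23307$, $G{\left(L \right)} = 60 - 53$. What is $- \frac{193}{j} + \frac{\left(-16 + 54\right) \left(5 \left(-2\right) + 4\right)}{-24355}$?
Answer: $- \frac{1757829}{113494300} \approx -0.015488$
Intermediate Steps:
$G{\left(L \right)} = 7$ ($G{\left(L \right)} = 60 - 53 = 7$)
$j = \frac{23300}{3}$ ($j = - \frac{7 - 23307}{3} = \left(- \frac{1}{3}\right) \left(-23300\right) = \frac{23300}{3} \approx 7766.7$)
$- \frac{193}{j} + \frac{\left(-16 + 54\right) \left(5 \left(-2\right) + 4\right)}{-24355} = - \frac{193}{\frac{23300}{3}} + \frac{\left(-16 + 54\right) \left(5 \left(-2\right) + 4\right)}{-24355} = \left(-193\right) \frac{3}{23300} + 38 \left(-10 + 4\right) \left(- \frac{1}{24355}\right) = - \frac{579}{23300} + 38 \left(-6\right) \left(- \frac{1}{24355}\right) = - \frac{579}{23300} - - \frac{228}{24355} = - \frac{579}{23300} + \frac{228}{24355} = - \frac{1757829}{113494300}$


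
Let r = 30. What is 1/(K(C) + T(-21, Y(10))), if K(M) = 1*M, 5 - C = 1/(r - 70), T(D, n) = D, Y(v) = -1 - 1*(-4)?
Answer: -40/639 ≈ -0.062598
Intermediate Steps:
Y(v) = 3 (Y(v) = -1 + 4 = 3)
C = 201/40 (C = 5 - 1/(30 - 70) = 5 - 1/(-40) = 5 - 1*(-1/40) = 5 + 1/40 = 201/40 ≈ 5.0250)
K(M) = M
1/(K(C) + T(-21, Y(10))) = 1/(201/40 - 21) = 1/(-639/40) = -40/639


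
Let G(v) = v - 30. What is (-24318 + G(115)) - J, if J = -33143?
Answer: 8910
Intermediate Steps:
G(v) = -30 + v
(-24318 + G(115)) - J = (-24318 + (-30 + 115)) - 1*(-33143) = (-24318 + 85) + 33143 = -24233 + 33143 = 8910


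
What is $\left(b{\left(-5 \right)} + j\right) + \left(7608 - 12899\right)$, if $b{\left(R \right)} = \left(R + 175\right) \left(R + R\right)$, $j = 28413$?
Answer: $21422$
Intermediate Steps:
$b{\left(R \right)} = 2 R \left(175 + R\right)$ ($b{\left(R \right)} = \left(175 + R\right) 2 R = 2 R \left(175 + R\right)$)
$\left(b{\left(-5 \right)} + j\right) + \left(7608 - 12899\right) = \left(2 \left(-5\right) \left(175 - 5\right) + 28413\right) + \left(7608 - 12899\right) = \left(2 \left(-5\right) 170 + 28413\right) + \left(7608 - 12899\right) = \left(-1700 + 28413\right) - 5291 = 26713 - 5291 = 21422$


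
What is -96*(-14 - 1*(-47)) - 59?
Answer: -3227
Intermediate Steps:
-96*(-14 - 1*(-47)) - 59 = -96*(-14 + 47) - 59 = -96*33 - 59 = -3168 - 59 = -3227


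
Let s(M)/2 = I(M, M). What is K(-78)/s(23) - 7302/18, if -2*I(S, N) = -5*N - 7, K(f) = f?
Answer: -74354/183 ≈ -406.31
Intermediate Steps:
I(S, N) = 7/2 + 5*N/2 (I(S, N) = -(-5*N - 7)/2 = -(-7 - 5*N)/2 = 7/2 + 5*N/2)
s(M) = 7 + 5*M (s(M) = 2*(7/2 + 5*M/2) = 7 + 5*M)
K(-78)/s(23) - 7302/18 = -78/(7 + 5*23) - 7302/18 = -78/(7 + 115) - 7302*1/18 = -78/122 - 1217/3 = -78*1/122 - 1217/3 = -39/61 - 1217/3 = -74354/183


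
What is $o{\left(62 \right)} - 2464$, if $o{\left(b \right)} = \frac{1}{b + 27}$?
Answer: $- \frac{219295}{89} \approx -2464.0$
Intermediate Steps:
$o{\left(b \right)} = \frac{1}{27 + b}$
$o{\left(62 \right)} - 2464 = \frac{1}{27 + 62} - 2464 = \frac{1}{89} - 2464 = - \frac{219295}{89}$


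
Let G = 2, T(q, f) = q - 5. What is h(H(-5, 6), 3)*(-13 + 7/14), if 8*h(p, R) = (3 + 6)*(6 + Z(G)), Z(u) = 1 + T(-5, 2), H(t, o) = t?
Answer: 675/16 ≈ 42.188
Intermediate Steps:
T(q, f) = -5 + q
Z(u) = -9 (Z(u) = 1 + (-5 - 5) = 1 - 10 = -9)
h(p, R) = -27/8 (h(p, R) = ((3 + 6)*(6 - 9))/8 = (9*(-3))/8 = (⅛)*(-27) = -27/8)
h(H(-5, 6), 3)*(-13 + 7/14) = -27*(-13 + 7/14)/8 = -27*(-13 + 7*(1/14))/8 = -27*(-13 + ½)/8 = -27/8*(-25/2) = 675/16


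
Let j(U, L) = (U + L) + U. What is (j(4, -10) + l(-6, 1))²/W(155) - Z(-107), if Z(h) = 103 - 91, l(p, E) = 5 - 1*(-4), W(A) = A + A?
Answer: -3671/310 ≈ -11.842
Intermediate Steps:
W(A) = 2*A
l(p, E) = 9 (l(p, E) = 5 + 4 = 9)
j(U, L) = L + 2*U (j(U, L) = (L + U) + U = L + 2*U)
Z(h) = 12
(j(4, -10) + l(-6, 1))²/W(155) - Z(-107) = ((-10 + 2*4) + 9)²/((2*155)) - 1*12 = ((-10 + 8) + 9)²/310 - 12 = (-2 + 9)²*(1/310) - 12 = 7²*(1/310) - 12 = 49*(1/310) - 12 = 49/310 - 12 = -3671/310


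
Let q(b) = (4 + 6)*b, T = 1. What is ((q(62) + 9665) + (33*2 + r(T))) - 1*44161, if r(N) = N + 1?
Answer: -33808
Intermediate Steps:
r(N) = 1 + N
q(b) = 10*b
((q(62) + 9665) + (33*2 + r(T))) - 1*44161 = ((10*62 + 9665) + (33*2 + (1 + 1))) - 1*44161 = ((620 + 9665) + (66 + 2)) - 44161 = (10285 + 68) - 44161 = 10353 - 44161 = -33808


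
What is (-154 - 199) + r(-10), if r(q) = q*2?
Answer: -373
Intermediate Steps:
r(q) = 2*q
(-154 - 199) + r(-10) = (-154 - 199) + 2*(-10) = -353 - 20 = -373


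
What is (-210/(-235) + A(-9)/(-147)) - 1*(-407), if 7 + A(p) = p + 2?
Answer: 402685/987 ≈ 407.99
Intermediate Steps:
A(p) = -5 + p (A(p) = -7 + (p + 2) = -7 + (2 + p) = -5 + p)
(-210/(-235) + A(-9)/(-147)) - 1*(-407) = (-210/(-235) + (-5 - 9)/(-147)) - 1*(-407) = (-210*(-1/235) - 14*(-1/147)) + 407 = (42/47 + 2/21) + 407 = 976/987 + 407 = 402685/987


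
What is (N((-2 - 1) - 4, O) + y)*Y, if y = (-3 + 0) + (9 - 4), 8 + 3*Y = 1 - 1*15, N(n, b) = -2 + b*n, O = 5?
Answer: 770/3 ≈ 256.67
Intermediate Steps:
Y = -22/3 (Y = -8/3 + (1 - 1*15)/3 = -8/3 + (1 - 15)/3 = -8/3 + (⅓)*(-14) = -8/3 - 14/3 = -22/3 ≈ -7.3333)
y = 2 (y = -3 + 5 = 2)
(N((-2 - 1) - 4, O) + y)*Y = ((-2 + 5*((-2 - 1) - 4)) + 2)*(-22/3) = ((-2 + 5*(-3 - 4)) + 2)*(-22/3) = ((-2 + 5*(-7)) + 2)*(-22/3) = ((-2 - 35) + 2)*(-22/3) = (-37 + 2)*(-22/3) = -35*(-22/3) = 770/3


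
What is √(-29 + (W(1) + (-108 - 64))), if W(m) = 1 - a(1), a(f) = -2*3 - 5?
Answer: 3*I*√21 ≈ 13.748*I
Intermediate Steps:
a(f) = -11 (a(f) = -6 - 5 = -11)
W(m) = 12 (W(m) = 1 - 1*(-11) = 1 + 11 = 12)
√(-29 + (W(1) + (-108 - 64))) = √(-29 + (12 + (-108 - 64))) = √(-29 + (12 - 172)) = √(-29 - 160) = √(-189) = 3*I*√21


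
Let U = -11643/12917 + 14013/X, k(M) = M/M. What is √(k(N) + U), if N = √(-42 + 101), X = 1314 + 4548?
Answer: √1585684069624054/25239818 ≈ 1.5777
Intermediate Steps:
X = 5862
N = √59 ≈ 7.6811
k(M) = 1
U = 37584885/25239818 (U = -11643/12917 + 14013/5862 = -11643*1/12917 + 14013*(1/5862) = -11643/12917 + 4671/1954 = 37584885/25239818 ≈ 1.4891)
√(k(N) + U) = √(1 + 37584885/25239818) = √(62824703/25239818) = √1585684069624054/25239818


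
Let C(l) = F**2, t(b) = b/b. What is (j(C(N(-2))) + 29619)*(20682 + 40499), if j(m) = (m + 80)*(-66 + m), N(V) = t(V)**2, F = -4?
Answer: 1518451239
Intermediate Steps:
t(b) = 1
N(V) = 1 (N(V) = 1**2 = 1)
C(l) = 16 (C(l) = (-4)**2 = 16)
j(m) = (-66 + m)*(80 + m) (j(m) = (80 + m)*(-66 + m) = (-66 + m)*(80 + m))
(j(C(N(-2))) + 29619)*(20682 + 40499) = ((-5280 + 16**2 + 14*16) + 29619)*(20682 + 40499) = ((-5280 + 256 + 224) + 29619)*61181 = (-4800 + 29619)*61181 = 24819*61181 = 1518451239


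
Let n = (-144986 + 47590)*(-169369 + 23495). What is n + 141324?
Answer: 14207685428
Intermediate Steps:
n = 14207544104 (n = -97396*(-145874) = 14207544104)
n + 141324 = 14207544104 + 141324 = 14207685428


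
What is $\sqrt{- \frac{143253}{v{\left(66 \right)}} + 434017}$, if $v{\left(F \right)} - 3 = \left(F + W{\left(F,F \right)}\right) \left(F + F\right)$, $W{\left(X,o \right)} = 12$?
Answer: $\frac{\sqrt{5114938650130}}{3433} \approx 658.79$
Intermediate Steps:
$v{\left(F \right)} = 3 + 2 F \left(12 + F\right)$ ($v{\left(F \right)} = 3 + \left(F + 12\right) \left(F + F\right) = 3 + \left(12 + F\right) 2 F = 3 + 2 F \left(12 + F\right)$)
$\sqrt{- \frac{143253}{v{\left(66 \right)}} + 434017} = \sqrt{- \frac{143253}{3 + 2 \cdot 66^{2} + 24 \cdot 66} + 434017} = \sqrt{- \frac{143253}{3 + 2 \cdot 4356 + 1584} + 434017} = \sqrt{- \frac{143253}{3 + 8712 + 1584} + 434017} = \sqrt{- \frac{143253}{10299} + 434017} = \sqrt{\left(-143253\right) \frac{1}{10299} + 434017} = \sqrt{- \frac{47751}{3433} + 434017} = \sqrt{\frac{1489932610}{3433}} = \frac{\sqrt{5114938650130}}{3433}$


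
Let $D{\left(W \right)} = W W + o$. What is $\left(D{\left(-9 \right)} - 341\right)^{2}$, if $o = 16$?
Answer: $59536$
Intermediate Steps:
$D{\left(W \right)} = 16 + W^{2}$ ($D{\left(W \right)} = W W + 16 = W^{2} + 16 = 16 + W^{2}$)
$\left(D{\left(-9 \right)} - 341\right)^{2} = \left(\left(16 + \left(-9\right)^{2}\right) - 341\right)^{2} = \left(\left(16 + 81\right) - 341\right)^{2} = \left(97 - 341\right)^{2} = \left(-244\right)^{2} = 59536$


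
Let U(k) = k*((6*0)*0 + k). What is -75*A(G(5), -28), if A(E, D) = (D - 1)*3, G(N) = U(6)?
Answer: 6525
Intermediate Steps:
U(k) = k**2 (U(k) = k*(0*0 + k) = k*(0 + k) = k*k = k**2)
G(N) = 36 (G(N) = 6**2 = 36)
A(E, D) = -3 + 3*D (A(E, D) = (-1 + D)*3 = -3 + 3*D)
-75*A(G(5), -28) = -75*(-3 + 3*(-28)) = -75*(-3 - 84) = -75*(-87) = 6525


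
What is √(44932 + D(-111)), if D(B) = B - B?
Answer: 2*√11233 ≈ 211.97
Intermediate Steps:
D(B) = 0
√(44932 + D(-111)) = √(44932 + 0) = √44932 = 2*√11233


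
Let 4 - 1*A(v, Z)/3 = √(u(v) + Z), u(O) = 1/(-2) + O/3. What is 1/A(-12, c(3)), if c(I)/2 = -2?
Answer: 8/147 + I*√34/147 ≈ 0.054422 + 0.039666*I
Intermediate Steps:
c(I) = -4 (c(I) = 2*(-2) = -4)
u(O) = -½ + O/3 (u(O) = 1*(-½) + O*(⅓) = -½ + O/3)
A(v, Z) = 12 - 3*√(-½ + Z + v/3) (A(v, Z) = 12 - 3*√((-½ + v/3) + Z) = 12 - 3*√(-½ + Z + v/3))
1/A(-12, c(3)) = 1/(12 - √(-18 + 12*(-12) + 36*(-4))/2) = 1/(12 - √(-18 - 144 - 144)/2) = 1/(12 - 3*I*√34/2)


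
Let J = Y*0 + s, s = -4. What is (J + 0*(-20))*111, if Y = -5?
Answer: -444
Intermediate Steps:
J = -4 (J = -5*0 - 4 = 0 - 4 = -4)
(J + 0*(-20))*111 = (-4 + 0*(-20))*111 = (-4 + 0)*111 = -4*111 = -444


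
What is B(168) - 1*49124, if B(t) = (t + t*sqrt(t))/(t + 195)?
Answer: -5943948/121 + 112*sqrt(42)/121 ≈ -49118.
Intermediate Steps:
B(t) = (t + t**(3/2))/(195 + t)
B(168) - 1*49124 = (168 + 168**(3/2))/(195 + 168) - 1*49124 = (168 + 336*sqrt(42))/363 - 49124 = (56/121 + 112*sqrt(42)/121) - 49124 = -5943948/121 + 112*sqrt(42)/121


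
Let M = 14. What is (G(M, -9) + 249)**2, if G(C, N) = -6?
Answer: 59049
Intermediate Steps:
(G(M, -9) + 249)**2 = (-6 + 249)**2 = 243**2 = 59049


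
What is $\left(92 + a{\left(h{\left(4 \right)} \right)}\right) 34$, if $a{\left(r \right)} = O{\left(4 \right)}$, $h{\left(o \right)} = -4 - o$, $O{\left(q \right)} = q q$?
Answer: $3672$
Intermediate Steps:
$O{\left(q \right)} = q^{2}$
$a{\left(r \right)} = 16$ ($a{\left(r \right)} = 4^{2} = 16$)
$\left(92 + a{\left(h{\left(4 \right)} \right)}\right) 34 = \left(92 + 16\right) 34 = 108 \cdot 34 = 3672$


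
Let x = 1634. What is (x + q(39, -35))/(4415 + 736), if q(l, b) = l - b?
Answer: 1708/5151 ≈ 0.33159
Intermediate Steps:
(x + q(39, -35))/(4415 + 736) = (1634 + (39 - 1*(-35)))/(4415 + 736) = (1634 + (39 + 35))/5151 = (1634 + 74)*(1/5151) = 1708*(1/5151) = 1708/5151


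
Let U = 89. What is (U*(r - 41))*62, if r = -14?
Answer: -303490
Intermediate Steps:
(U*(r - 41))*62 = (89*(-14 - 41))*62 = (89*(-55))*62 = -4895*62 = -303490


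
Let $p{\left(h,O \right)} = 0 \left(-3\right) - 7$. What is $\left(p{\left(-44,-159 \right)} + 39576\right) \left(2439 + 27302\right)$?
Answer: $1176821629$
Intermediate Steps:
$p{\left(h,O \right)} = -7$ ($p{\left(h,O \right)} = 0 - 7 = -7$)
$\left(p{\left(-44,-159 \right)} + 39576\right) \left(2439 + 27302\right) = \left(-7 + 39576\right) \left(2439 + 27302\right) = 39569 \cdot 29741 = 1176821629$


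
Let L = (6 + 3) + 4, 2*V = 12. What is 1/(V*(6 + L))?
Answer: 1/114 ≈ 0.0087719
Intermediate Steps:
V = 6 (V = (½)*12 = 6)
L = 13 (L = 9 + 4 = 13)
1/(V*(6 + L)) = 1/(6*(6 + 13)) = 1/(6*19) = 1/114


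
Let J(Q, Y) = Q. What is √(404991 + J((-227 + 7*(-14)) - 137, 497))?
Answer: √404529 ≈ 636.03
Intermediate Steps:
√(404991 + J((-227 + 7*(-14)) - 137, 497)) = √(404991 + ((-227 + 7*(-14)) - 137)) = √(404991 + ((-227 - 98) - 137)) = √(404991 + (-325 - 137)) = √(404991 - 462) = √404529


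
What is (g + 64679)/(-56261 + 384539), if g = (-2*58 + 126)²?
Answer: 21593/109426 ≈ 0.19733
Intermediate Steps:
g = 100 (g = (-116 + 126)² = 10² = 100)
(g + 64679)/(-56261 + 384539) = (100 + 64679)/(-56261 + 384539) = 64779/328278 = 64779*(1/328278) = 21593/109426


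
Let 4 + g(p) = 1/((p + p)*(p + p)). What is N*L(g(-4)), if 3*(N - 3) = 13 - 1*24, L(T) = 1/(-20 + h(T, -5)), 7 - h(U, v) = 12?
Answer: 2/75 ≈ 0.026667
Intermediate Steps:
g(p) = -4 + 1/(4*p**2) (g(p) = -4 + 1/((p + p)*(p + p)) = -4 + 1/((2*p)*(2*p)) = -4 + 1/(4*p**2))
h(U, v) = -5 (h(U, v) = 7 - 1*12 = 7 - 12 = -5)
L(T) = -1/25 (L(T) = 1/(-20 - 5) = 1/(-25) = -1/25)
N = -2/3 (N = 3 + (13 - 1*24)/3 = 3 + (13 - 24)/3 = 3 + (1/3)*(-11) = 3 - 11/3 = -2/3 ≈ -0.66667)
N*L(g(-4)) = -2/3*(-1/25) = 2/75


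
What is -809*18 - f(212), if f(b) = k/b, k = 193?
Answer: -3087337/212 ≈ -14563.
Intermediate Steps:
f(b) = 193/b
-809*18 - f(212) = -809*18 - 193/212 = -14562 - 193/212 = -3087337/212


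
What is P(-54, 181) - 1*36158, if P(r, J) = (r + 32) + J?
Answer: -35999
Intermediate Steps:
P(r, J) = 32 + J + r (P(r, J) = (32 + r) + J = 32 + J + r)
P(-54, 181) - 1*36158 = (32 + 181 - 54) - 1*36158 = 159 - 36158 = -35999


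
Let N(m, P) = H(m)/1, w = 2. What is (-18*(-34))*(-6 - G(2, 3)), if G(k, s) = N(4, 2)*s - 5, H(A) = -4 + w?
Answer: 3060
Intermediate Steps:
H(A) = -2 (H(A) = -4 + 2 = -2)
N(m, P) = -2 (N(m, P) = -2/1 = -2*1 = -2)
G(k, s) = -5 - 2*s (G(k, s) = -2*s - 5 = -5 - 2*s)
(-18*(-34))*(-6 - G(2, 3)) = (-18*(-34))*(-6 - (-5 - 2*3)) = 612*(-6 - (-5 - 6)) = 612*(-6 - 1*(-11)) = 612*(-6 + 11) = 612*5 = 3060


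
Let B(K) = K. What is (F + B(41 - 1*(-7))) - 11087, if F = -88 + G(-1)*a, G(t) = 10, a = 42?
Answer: -10707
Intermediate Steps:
F = 332 (F = -88 + 10*42 = -88 + 420 = 332)
(F + B(41 - 1*(-7))) - 11087 = (332 + (41 - 1*(-7))) - 11087 = (332 + (41 + 7)) - 11087 = (332 + 48) - 11087 = 380 - 11087 = -10707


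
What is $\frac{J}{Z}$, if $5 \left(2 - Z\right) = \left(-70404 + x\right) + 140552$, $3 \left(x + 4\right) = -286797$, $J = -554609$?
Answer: $- \frac{50419}{463} \approx -108.9$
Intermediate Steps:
$x = -95603$ ($x = -4 + \frac{1}{3} \left(-286797\right) = -4 - 95599 = -95603$)
$Z = 5093$ ($Z = 2 - \frac{\left(-70404 - 95603\right) + 140552}{5} = 2 - \frac{-166007 + 140552}{5} = 2 - -5091 = 2 + 5091 = 5093$)
$\frac{J}{Z} = - \frac{554609}{5093} = \left(-554609\right) \frac{1}{5093} = - \frac{50419}{463}$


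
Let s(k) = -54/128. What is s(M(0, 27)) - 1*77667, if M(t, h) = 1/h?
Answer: -4970715/64 ≈ -77667.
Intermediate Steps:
s(k) = -27/64 (s(k) = -54*1/128 = -27/64)
s(M(0, 27)) - 1*77667 = -27/64 - 1*77667 = -27/64 - 77667 = -4970715/64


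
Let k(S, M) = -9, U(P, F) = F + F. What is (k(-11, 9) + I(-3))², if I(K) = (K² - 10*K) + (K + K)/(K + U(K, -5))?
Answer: 156816/169 ≈ 927.91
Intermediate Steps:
U(P, F) = 2*F
I(K) = K² - 10*K + 2*K/(-10 + K) (I(K) = (K² - 10*K) + (K + K)/(K + 2*(-5)) = (K² - 10*K) + (2*K)/(K - 10) = (K² - 10*K) + (2*K)/(-10 + K) = (K² - 10*K) + 2*K/(-10 + K) = K² - 10*K + 2*K/(-10 + K))
(k(-11, 9) + I(-3))² = (-9 - 3*(102 + (-3)² - 20*(-3))/(-10 - 3))² = (-9 - 3*(102 + 9 + 60)/(-13))² = (-9 - 3*(-1/13)*171)² = (-9 + 513/13)² = (396/13)² = 156816/169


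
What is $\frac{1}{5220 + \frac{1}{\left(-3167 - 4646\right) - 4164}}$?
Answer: $\frac{11977}{62519939} \approx 0.00019157$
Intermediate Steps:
$\frac{1}{5220 + \frac{1}{\left(-3167 - 4646\right) - 4164}} = \frac{1}{5220 + \frac{1}{-7813 - 4164}} = \frac{1}{5220 + \frac{1}{-11977}} = \frac{1}{5220 - \frac{1}{11977}} = \frac{1}{\frac{62519939}{11977}} = \frac{11977}{62519939}$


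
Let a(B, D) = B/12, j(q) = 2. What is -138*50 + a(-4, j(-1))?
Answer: -20701/3 ≈ -6900.3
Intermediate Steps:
a(B, D) = B/12 (a(B, D) = B*(1/12) = B/12)
-138*50 + a(-4, j(-1)) = -138*50 + (1/12)*(-4) = -6900 - ⅓ = -20701/3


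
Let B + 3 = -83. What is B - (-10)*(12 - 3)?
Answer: 4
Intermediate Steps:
B = -86 (B = -3 - 83 = -86)
B - (-10)*(12 - 3) = -86 - (-10)*(12 - 3) = -86 - (-10)*9 = -86 - 1*(-90) = -86 + 90 = 4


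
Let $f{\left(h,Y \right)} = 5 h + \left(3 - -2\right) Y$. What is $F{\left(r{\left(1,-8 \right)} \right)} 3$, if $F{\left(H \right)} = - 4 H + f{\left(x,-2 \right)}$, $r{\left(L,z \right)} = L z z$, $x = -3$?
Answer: $-843$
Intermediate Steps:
$f{\left(h,Y \right)} = 5 Y + 5 h$ ($f{\left(h,Y \right)} = 5 h + \left(3 + 2\right) Y = 5 h + 5 Y = 5 Y + 5 h$)
$r{\left(L,z \right)} = L z^{2}$
$F{\left(H \right)} = -25 - 4 H$ ($F{\left(H \right)} = - 4 H + \left(5 \left(-2\right) + 5 \left(-3\right)\right) = - 4 H - 25 = -25 - 4 H$)
$F{\left(r{\left(1,-8 \right)} \right)} 3 = \left(-25 - 4 \cdot 1 \left(-8\right)^{2}\right) 3 = \left(-25 - 4 \cdot 1 \cdot 64\right) 3 = \left(-25 - 256\right) 3 = \left(-281\right) 3 = -843$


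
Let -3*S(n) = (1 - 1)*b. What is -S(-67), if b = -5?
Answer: 0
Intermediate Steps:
S(n) = 0 (S(n) = -(1 - 1)*(-5)/3 = -0*(-5) = -⅓*0 = 0)
-S(-67) = -1*0 = 0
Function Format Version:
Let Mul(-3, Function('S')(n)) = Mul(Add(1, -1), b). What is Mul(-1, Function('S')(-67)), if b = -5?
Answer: 0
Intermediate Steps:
Function('S')(n) = 0 (Function('S')(n) = Mul(Rational(-1, 3), Mul(Add(1, -1), -5)) = Mul(Rational(-1, 3), Mul(0, -5)) = Mul(Rational(-1, 3), 0) = 0)
Mul(-1, Function('S')(-67)) = Mul(-1, 0) = 0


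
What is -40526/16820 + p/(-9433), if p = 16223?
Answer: -327576309/79331530 ≈ -4.1292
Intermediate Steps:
-40526/16820 + p/(-9433) = -40526/16820 + 16223/(-9433) = -40526*1/16820 + 16223*(-1/9433) = -20263/8410 - 16223/9433 = -327576309/79331530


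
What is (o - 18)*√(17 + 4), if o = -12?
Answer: -30*√21 ≈ -137.48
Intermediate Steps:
(o - 18)*√(17 + 4) = (-12 - 18)*√(17 + 4) = -30*√21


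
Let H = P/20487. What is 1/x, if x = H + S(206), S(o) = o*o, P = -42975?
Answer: 6829/289781119 ≈ 2.3566e-5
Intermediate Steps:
S(o) = o**2
H = -14325/6829 (H = -42975/20487 = -42975*1/20487 = -14325/6829 ≈ -2.0977)
x = 289781119/6829 (x = -14325/6829 + 206**2 = -14325/6829 + 42436 = 289781119/6829 ≈ 42434.)
1/x = 1/(289781119/6829) = 6829/289781119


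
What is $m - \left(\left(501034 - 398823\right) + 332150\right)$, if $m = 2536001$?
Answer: $2101640$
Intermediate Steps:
$m - \left(\left(501034 - 398823\right) + 332150\right) = 2536001 - \left(\left(501034 - 398823\right) + 332150\right) = 2536001 - \left(102211 + 332150\right) = 2536001 - 434361 = 2101640$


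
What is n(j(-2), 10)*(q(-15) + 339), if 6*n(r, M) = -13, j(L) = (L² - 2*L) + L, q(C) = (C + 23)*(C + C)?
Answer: -429/2 ≈ -214.50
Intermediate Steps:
q(C) = 2*C*(23 + C) (q(C) = (23 + C)*(2*C) = 2*C*(23 + C))
j(L) = L² - L
n(r, M) = -13/6 (n(r, M) = (⅙)*(-13) = -13/6)
n(j(-2), 10)*(q(-15) + 339) = -13*(2*(-15)*(23 - 15) + 339)/6 = -13*(2*(-15)*8 + 339)/6 = -13*(-240 + 339)/6 = -13/6*99 = -429/2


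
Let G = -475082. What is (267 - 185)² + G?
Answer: -468358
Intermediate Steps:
(267 - 185)² + G = (267 - 185)² - 475082 = 82² - 475082 = 6724 - 475082 = -468358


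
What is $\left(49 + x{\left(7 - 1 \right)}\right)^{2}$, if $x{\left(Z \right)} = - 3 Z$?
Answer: $961$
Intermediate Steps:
$\left(49 + x{\left(7 - 1 \right)}\right)^{2} = \left(49 - 3 \left(7 - 1\right)\right)^{2} = \left(49 - 18\right)^{2} = 31^{2} = 961$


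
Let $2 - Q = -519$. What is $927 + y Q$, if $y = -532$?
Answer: $-276245$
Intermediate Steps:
$Q = 521$ ($Q = 2 - -519 = 2 + 519 = 521$)
$927 + y Q = 927 - 277172 = -276245$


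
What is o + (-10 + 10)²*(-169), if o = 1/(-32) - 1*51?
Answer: -1633/32 ≈ -51.031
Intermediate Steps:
o = -1633/32 (o = -1/32 - 51 = -1633/32 ≈ -51.031)
o + (-10 + 10)²*(-169) = -1633/32 + (-10 + 10)²*(-169) = -1633/32 + 0²*(-169) = -1633/32 + 0*(-169) = -1633/32 + 0 = -1633/32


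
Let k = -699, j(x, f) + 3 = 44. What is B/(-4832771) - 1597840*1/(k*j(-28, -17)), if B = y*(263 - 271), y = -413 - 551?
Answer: 7721773796432/138502384089 ≈ 55.752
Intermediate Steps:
y = -964
j(x, f) = 41 (j(x, f) = -3 + 44 = 41)
B = 7712 (B = -964*(263 - 271) = -964*(-8) = 7712)
B/(-4832771) - 1597840*1/(k*j(-28, -17)) = 7712/(-4832771) - 1597840/(41*(-699)) = 7712*(-1/4832771) - 1597840/(-28659) = -7712/4832771 - 1597840*(-1/28659) = -7712/4832771 + 1597840/28659 = 7721773796432/138502384089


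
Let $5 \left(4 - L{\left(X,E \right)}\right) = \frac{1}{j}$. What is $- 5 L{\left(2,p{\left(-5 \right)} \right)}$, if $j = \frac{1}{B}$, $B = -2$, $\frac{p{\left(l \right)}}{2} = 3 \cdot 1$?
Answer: $-22$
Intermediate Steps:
$p{\left(l \right)} = 6$ ($p{\left(l \right)} = 2 \cdot 3 \cdot 1 = 2 \cdot 3 = 6$)
$j = - \frac{1}{2}$ ($j = \frac{1}{-2} = - \frac{1}{2} \approx -0.5$)
$L{\left(X,E \right)} = \frac{22}{5}$ ($L{\left(X,E \right)} = 4 - \frac{1}{5 \left(- \frac{1}{2}\right)} = 4 - - \frac{2}{5} = 4 + \frac{2}{5} = \frac{22}{5}$)
$- 5 L{\left(2,p{\left(-5 \right)} \right)} = \left(-5\right) \frac{22}{5} = -22$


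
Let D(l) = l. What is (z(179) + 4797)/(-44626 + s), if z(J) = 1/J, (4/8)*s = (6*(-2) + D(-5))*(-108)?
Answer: -429332/3665383 ≈ -0.11713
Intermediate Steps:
s = 3672 (s = 2*((6*(-2) - 5)*(-108)) = 2*((-12 - 5)*(-108)) = 2*(-17*(-108)) = 2*1836 = 3672)
(z(179) + 4797)/(-44626 + s) = (1/179 + 4797)/(-44626 + 3672) = (1/179 + 4797)/(-40954) = (858664/179)*(-1/40954) = -429332/3665383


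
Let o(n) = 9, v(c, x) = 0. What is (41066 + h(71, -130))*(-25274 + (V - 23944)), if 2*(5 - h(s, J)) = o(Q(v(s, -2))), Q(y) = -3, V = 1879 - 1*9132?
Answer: -4638132643/2 ≈ -2.3191e+9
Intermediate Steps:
V = -7253 (V = 1879 - 9132 = -7253)
h(s, J) = ½ (h(s, J) = 5 - ½*9 = 5 - 9/2 = ½)
(41066 + h(71, -130))*(-25274 + (V - 23944)) = (41066 + ½)*(-25274 + (-7253 - 23944)) = 82133*(-25274 - 31197)/2 = (82133/2)*(-56471) = -4638132643/2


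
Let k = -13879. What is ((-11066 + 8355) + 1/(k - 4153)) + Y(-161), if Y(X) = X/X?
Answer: -48866721/18032 ≈ -2710.0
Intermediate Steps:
Y(X) = 1
((-11066 + 8355) + 1/(k - 4153)) + Y(-161) = ((-11066 + 8355) + 1/(-13879 - 4153)) + 1 = (-2711 + 1/(-18032)) + 1 = (-2711 - 1/18032) + 1 = -48884753/18032 + 1 = -48866721/18032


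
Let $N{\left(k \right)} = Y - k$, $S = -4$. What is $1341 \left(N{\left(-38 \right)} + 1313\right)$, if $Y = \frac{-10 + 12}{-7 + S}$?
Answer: $\frac{19925919}{11} \approx 1.8114 \cdot 10^{6}$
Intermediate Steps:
$Y = - \frac{2}{11}$ ($Y = \frac{-10 + 12}{-7 - 4} = \frac{2}{-11} = 2 \left(- \frac{1}{11}\right) = - \frac{2}{11} \approx -0.18182$)
$N{\left(k \right)} = - \frac{2}{11} - k$
$1341 \left(N{\left(-38 \right)} + 1313\right) = 1341 \left(\left(- \frac{2}{11} - -38\right) + 1313\right) = 1341 \left(\left(- \frac{2}{11} + 38\right) + 1313\right) = 1341 \left(\frac{416}{11} + 1313\right) = 1341 \cdot \frac{14859}{11} = \frac{19925919}{11}$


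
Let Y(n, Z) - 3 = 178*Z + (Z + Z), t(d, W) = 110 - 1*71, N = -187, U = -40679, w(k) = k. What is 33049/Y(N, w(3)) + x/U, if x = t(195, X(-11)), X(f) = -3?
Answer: 1344379094/22088697 ≈ 60.863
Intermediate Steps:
t(d, W) = 39 (t(d, W) = 110 - 71 = 39)
Y(n, Z) = 3 + 180*Z (Y(n, Z) = 3 + (178*Z + (Z + Z)) = 3 + (178*Z + 2*Z) = 3 + 180*Z)
x = 39
33049/Y(N, w(3)) + x/U = 33049/(3 + 180*3) + 39/(-40679) = 33049/(3 + 540) + 39*(-1/40679) = 33049/543 - 39/40679 = 1344379094/22088697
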